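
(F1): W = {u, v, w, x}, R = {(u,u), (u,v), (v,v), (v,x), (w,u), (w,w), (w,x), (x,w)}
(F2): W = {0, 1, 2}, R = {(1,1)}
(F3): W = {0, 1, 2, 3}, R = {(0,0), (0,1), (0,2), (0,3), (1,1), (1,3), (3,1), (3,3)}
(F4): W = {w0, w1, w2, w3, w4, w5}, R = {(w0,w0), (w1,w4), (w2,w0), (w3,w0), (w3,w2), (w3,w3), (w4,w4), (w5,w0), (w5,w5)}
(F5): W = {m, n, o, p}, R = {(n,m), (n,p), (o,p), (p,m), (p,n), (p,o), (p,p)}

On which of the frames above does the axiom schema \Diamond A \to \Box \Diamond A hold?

(F2)

The schema corresponds to the Euclidean property: \forall x \forall y \forall z (Rxy \wedge Rxz \to Ryz).
(F1): fails — Ruv and Ruu but not Rvu.
(F2): ✓.
(F3): fails — R02 and R00 but not R20.
(F4): fails — Rw3w2 and Rw3w2 but not Rw2w2.
(F5): fails — Rnm and Rnm but not Rmm.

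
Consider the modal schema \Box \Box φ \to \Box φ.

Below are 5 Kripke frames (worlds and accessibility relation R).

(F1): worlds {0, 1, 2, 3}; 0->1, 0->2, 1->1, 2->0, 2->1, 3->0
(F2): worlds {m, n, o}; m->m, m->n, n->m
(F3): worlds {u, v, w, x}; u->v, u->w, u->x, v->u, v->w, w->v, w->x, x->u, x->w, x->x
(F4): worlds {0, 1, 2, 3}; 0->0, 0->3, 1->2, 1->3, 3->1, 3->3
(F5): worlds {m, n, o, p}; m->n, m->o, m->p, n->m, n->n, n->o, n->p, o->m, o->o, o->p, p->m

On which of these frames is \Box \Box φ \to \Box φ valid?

Frame correspondent (Sahlqvist): \forall x \forall y (Rxy \to \exists z (Rxz \wedge Rzy)) — i.e. density.
(F1): fails — R02 but no z with R0z and Rz2.
(F2): satisfies the condition.
(F3): fails — Rvu but no z with Rvz and Rzu.
(F4): fails — R12 but no z with R1z and Rz2.
(F5): fails — Rpm but no z with Rpz and Rzm.
Valid on: (F2).

(F2)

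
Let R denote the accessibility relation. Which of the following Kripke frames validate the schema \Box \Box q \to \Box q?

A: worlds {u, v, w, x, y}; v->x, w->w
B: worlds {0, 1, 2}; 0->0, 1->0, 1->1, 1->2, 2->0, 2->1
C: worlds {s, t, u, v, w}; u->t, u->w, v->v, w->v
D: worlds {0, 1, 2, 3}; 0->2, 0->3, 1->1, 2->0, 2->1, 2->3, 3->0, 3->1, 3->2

B, D

This is the axiom for density; its first-order frame correspondent is \forall x \forall y (Rxy \to \exists z (Rxz \wedge Rzy)).
A: fails — Rvx but no z with Rvz and Rzx.
B: condition met.
C: fails — Ruw but no z with Ruz and Rzw.
D: condition met.
Valid on: B, D.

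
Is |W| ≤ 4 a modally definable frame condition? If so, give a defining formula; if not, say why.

Not definable by any modal formula

Modal frame validity is preserved under disjoint unions.
Any modal formula valid on each of 5 disjoint one-world frames is valid on their disjoint union (validity is preserved under disjoint unions). Each one-world frame has |W|=1≤4, but the union has |W|=5.
So no modal formula (or set of formulas) defines exactly the |W|≤4 frames.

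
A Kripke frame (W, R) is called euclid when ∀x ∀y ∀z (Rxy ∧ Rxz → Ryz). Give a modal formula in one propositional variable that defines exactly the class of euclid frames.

This is the Euclidean property; the standard corresponding axiom is 5: ◇q → □◇q.

◇q → □◇q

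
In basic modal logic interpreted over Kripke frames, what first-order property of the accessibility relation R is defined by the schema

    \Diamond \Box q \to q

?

This is a form of the B axiom.
It corresponds to symmetry: \forall x \forall y (Rxy \to Ryx).

symmetry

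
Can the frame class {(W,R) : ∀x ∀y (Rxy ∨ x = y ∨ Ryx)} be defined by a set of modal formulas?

If a class were modally definable it would be closed under disjoint unions (Goldblatt–Thomason).
Take 4 disjoint single-world reflexive frames: each is trivially connected, but their disjoint union has 4 worlds with no edge between distinct components, so it is not connected.
So the class is not modally definable.

Not definable by any modal formula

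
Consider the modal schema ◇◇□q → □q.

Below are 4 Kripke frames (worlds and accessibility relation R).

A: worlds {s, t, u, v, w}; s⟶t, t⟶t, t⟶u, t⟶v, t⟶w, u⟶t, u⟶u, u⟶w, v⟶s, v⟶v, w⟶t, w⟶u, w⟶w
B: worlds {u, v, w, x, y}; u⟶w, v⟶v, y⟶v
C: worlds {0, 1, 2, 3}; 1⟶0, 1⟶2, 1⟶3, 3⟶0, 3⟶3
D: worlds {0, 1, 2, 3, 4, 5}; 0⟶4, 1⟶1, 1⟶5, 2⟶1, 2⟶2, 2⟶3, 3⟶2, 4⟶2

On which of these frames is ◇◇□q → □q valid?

B

Frame correspondent (Sahlqvist): ∀x ∀y ∀z ((xR²y ∧ xRz) → ∃w (yRw ∧ z = w)) — i.e. a generalized confluence (Geach) condition.
A: fails — sR²v, sRt but no w* with vRw* and t=w*.
B: condition met.
C: fails — 1R²0, 1R0 but no w with 0Rw and 0=w.
D: fails — 0R²2, 0R4 but no w with 2Rw and 4=w.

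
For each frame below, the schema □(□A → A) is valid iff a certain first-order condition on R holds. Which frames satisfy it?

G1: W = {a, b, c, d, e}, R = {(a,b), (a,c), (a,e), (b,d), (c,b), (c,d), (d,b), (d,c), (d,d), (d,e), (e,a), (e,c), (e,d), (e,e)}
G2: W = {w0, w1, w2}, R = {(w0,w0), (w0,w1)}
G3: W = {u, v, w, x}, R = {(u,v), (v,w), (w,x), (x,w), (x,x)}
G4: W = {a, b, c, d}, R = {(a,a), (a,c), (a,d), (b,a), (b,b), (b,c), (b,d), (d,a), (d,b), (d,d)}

Frame correspondent (Sahlqvist): ∀x ∀y (Rxy → Ryy) — i.e. shift-reflexivity.
G1: fails — Rdc but not Rcc.
G2: fails — Rw0w1 but not Rw1w1.
G3: fails — Ruv but not Rvv.
G4: fails — Rbc but not Rcc.
Valid on no frame.

none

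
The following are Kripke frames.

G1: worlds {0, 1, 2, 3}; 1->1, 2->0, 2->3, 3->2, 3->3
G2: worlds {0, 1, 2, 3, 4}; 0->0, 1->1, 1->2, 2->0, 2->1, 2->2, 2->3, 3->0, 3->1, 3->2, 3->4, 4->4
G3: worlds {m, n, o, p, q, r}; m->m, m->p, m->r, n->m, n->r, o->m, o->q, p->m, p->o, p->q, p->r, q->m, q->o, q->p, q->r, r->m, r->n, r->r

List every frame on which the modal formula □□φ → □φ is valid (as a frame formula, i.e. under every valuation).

G2

The schema corresponds to density: ∀x ∀y (Rxy → ∃z (Rxz ∧ Rzy)).
G1: fails — R20 but no z with R2z and Rz0.
G2: holds.
G3: fails — Roq but no z with Roz and Rzq.
Valid on: G2.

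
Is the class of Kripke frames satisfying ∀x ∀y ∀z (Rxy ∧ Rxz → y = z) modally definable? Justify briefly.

Definable; ◇r → □r defines it

The condition is partial functionality. A defining modal formula is ◇r → □r.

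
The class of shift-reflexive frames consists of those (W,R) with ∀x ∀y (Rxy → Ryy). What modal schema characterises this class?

□(□p → p)

A defining formula is □(□p → p) (the T□ axiom).
Suppose □(□p→p) is valid. Take Rxy and set V(p)={w : Ryw}. Then at y, □p holds; since □(□p→p) at x, □p→p at y, so p at y, i.e. Ryy.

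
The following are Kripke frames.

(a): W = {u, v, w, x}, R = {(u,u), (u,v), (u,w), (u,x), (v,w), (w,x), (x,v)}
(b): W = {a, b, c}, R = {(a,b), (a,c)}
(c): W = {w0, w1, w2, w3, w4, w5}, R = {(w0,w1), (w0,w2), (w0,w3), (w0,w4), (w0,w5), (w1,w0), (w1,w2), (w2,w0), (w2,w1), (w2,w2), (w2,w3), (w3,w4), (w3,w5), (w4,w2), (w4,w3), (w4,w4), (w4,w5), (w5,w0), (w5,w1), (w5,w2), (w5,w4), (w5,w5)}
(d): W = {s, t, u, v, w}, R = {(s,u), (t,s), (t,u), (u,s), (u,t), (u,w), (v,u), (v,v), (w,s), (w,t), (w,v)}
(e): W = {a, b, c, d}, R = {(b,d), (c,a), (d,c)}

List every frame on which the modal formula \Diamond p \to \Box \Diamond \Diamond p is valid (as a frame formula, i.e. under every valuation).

(c)

The schema corresponds to a generalized confluence (Geach) condition: \forall x \forall y \forall z ((xRy \wedge xRz) \to \exists w (y = w \wedge z R^2 w)).
(a): fails — uRu, uRv but no t with u=t and vR²t.
(b): fails — aRb, aRb but no w with b=w and bR²w.
(c): holds.
(d): fails — tRu, tRs but no w* with u=w* and sR²w*.
(e): fails — bRd, bRd but no w with d=w and dR²w.
Valid on: (c).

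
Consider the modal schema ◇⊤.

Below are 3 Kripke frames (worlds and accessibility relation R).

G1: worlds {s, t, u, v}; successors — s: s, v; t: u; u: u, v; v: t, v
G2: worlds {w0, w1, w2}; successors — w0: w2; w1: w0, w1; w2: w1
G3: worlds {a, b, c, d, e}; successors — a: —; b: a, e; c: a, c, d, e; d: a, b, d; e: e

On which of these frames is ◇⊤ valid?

G1, G2

Frame correspondent (Sahlqvist): ∀x ∃y Rxy — i.e. seriality.
G1: condition met.
G2: condition met.
G3: fails — world a has no successor.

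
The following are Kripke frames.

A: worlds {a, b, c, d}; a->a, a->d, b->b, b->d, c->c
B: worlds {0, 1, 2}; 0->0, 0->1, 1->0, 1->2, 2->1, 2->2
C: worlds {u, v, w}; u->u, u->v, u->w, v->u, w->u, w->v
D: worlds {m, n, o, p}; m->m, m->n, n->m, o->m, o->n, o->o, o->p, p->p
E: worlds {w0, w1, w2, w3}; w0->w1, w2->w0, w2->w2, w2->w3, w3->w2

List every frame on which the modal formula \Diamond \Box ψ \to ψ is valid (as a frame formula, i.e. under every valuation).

B

This is the axiom for symmetry; its first-order frame correspondent is \forall x \forall y (Rxy \to Ryx).
A: fails — Rad but not Rda.
B: holds.
C: fails — Rwv but not Rvw.
D: fails — Rom but not Rmo.
E: fails — Rw0w1 but not Rw1w0.
Valid on: B.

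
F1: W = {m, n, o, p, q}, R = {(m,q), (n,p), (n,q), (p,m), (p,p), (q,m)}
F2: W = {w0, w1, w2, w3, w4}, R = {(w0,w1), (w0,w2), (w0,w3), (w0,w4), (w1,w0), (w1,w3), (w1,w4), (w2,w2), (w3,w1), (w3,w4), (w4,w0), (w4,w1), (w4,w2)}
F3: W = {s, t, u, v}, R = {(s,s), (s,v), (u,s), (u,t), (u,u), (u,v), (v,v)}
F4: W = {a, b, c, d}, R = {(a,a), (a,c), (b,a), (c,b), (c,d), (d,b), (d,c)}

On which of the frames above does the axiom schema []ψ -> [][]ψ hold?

This is the axiom for transitivity; its first-order frame correspondent is forall x forall y forall z (Rxy & Ryz -> Rxz).
F1: fails — Rpm and Rmq but not Rpq.
F2: fails — Rw1w0 and Rw0w1 but not Rw1w1.
F3: holds.
F4: fails — Rcd and Rdc but not Rcc.

F3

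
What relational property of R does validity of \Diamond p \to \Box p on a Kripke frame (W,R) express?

Suppose ◇p→□p is valid. Take Rxy, Rxz and set V(p)={y}. Then ◇p at x, so □p at x, so p at z, i.e. z=y.

partial functionality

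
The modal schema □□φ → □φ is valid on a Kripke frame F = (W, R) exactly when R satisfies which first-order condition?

Suppose □□φ→□φ is valid. Take Rxy and set V(φ)={w : xR²w}. Then □□φ at x, so □φ at x, so φ at y, i.e. ∃z(Rxz∧Rzy).

density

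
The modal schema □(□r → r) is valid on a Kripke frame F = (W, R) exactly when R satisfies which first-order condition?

shift-reflexivity: ∀x ∀y (Rxy → Ryy)

Suppose □(□r→r) is valid. Take Rxy and set V(r)={w : Ryw}. Then at y, □r holds; since □(□r→r) at x, □r→r at y, so r at y, i.e. Ryy.
The converse is a direct semantic check.
Frame condition: ∀x ∀y (Rxy → Ryy).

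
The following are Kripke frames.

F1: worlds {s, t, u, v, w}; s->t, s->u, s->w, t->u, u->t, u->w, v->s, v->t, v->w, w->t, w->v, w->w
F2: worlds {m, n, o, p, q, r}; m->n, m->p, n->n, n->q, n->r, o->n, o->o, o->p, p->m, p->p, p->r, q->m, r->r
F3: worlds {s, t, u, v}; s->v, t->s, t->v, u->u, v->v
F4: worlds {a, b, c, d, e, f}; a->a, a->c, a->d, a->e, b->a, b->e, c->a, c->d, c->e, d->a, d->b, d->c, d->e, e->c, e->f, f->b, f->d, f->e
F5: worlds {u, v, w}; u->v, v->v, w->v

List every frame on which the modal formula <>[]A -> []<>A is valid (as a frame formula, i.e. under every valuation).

This is the axiom for convergence; its first-order frame correspondent is forall x forall y forall z (Rxy & Rxz -> exists w (Ryw & Rzw)).
F1: fails — Rsw and Rst but w and t have no common successor.
F2: fails — Rnn and Rnq but n and q have no common successor.
F3: holds.
F4: fails — Rae and Rac but e and c have no common successor.
F5: holds.
Valid on: F3, F5.

F3, F5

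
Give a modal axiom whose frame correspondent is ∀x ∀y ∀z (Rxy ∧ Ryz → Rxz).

The condition is transitivity. The 4 schema □r → □□r defines it.

□r → □□r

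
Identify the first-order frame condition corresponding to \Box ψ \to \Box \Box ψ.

transitivity

Suppose □ψ→□□ψ is valid. Take Rxy, Ryz and set V(ψ)={w : Rxw}. Then □ψ at x, so □□ψ at x, so □ψ at y, so ψ at z, i.e. Rxz.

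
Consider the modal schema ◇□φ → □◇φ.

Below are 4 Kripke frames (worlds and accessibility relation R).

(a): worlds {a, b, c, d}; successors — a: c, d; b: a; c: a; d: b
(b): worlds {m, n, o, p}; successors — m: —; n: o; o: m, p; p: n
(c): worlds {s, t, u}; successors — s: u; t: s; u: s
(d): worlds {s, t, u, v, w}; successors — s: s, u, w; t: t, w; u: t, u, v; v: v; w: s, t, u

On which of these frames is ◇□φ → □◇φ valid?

This is the axiom for convergence; its first-order frame correspondent is ∀x ∀y ∀z (Rxy ∧ Rxz → ∃w (Ryw ∧ Rzw)).
(a): fails — Rac and Rad but c and d have no common successor.
(b): fails — Rom and Rom but m and m have no common successor.
(c): condition met.
(d): fails — Ruv and Rut but v and t have no common successor.

(c)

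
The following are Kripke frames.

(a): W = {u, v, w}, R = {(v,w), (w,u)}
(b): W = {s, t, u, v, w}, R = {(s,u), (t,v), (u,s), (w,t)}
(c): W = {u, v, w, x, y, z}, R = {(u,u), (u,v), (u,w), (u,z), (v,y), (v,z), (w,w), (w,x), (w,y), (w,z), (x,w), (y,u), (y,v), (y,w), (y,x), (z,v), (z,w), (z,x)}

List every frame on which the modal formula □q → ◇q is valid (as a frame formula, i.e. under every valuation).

(c)

Frame correspondent (Sahlqvist): ∀x ∃y Rxy — i.e. seriality.
(a): fails — world u has no successor.
(b): fails — world v has no successor.
(c): ✓.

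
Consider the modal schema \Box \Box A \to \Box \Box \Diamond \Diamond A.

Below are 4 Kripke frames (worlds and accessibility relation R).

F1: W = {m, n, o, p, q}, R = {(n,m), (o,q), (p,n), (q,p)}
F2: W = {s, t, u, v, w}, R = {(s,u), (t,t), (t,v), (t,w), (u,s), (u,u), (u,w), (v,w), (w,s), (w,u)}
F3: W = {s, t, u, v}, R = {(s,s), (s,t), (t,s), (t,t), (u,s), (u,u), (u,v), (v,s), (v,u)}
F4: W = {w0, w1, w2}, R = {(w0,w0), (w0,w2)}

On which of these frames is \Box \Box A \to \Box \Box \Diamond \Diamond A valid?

This is the axiom for a generalized confluence (Geach) condition; its first-order frame correspondent is \forall x \forall z (x R^2 z \to \exists w (x R^2 w \wedge z R^2 w)).
F1: fails — oR²p but no w with oR²w and pR²w.
F2: ✓.
F3: ✓.
F4: fails — w0R²w2 but no w with w0R²w and w2R²w.

F2, F3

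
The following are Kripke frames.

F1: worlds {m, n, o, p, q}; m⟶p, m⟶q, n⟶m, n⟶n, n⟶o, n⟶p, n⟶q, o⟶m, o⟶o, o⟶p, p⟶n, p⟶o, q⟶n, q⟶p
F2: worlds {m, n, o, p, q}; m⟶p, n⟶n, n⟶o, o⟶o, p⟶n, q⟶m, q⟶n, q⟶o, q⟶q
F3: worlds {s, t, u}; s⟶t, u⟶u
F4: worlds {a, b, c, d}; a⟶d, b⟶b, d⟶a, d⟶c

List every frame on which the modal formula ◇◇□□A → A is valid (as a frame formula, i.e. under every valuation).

F3

This is the axiom for a generalized confluence (Geach) condition; its first-order frame correspondent is ∀x ∀y (xR²y → ∃w (yR²w ∧ x = w)).
F1: fails — qR²m but no w with mR²w and q=w.
F2: fails — mR²n but no w with nR²w and m=w.
F3: holds.
F4: fails — aR²c but no w with cR²w and a=w.
Valid on: F3.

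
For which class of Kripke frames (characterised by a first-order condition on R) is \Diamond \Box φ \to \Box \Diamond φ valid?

Convergence

This is the .2 axiom.
Its frame correspondent is convergence — \forall x \forall y \forall z (Rxy \wedge Rxz \to \exists w (Ryw \wedge Rzw)).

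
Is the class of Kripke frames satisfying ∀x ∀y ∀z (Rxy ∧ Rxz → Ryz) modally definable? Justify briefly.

Definable; ◇r → □◇r defines it

The condition is the Euclidean property. A defining modal formula is ◇r → □◇r.
Suppose ◇r→□◇r is valid. Take Rxy, Rxz and set V(r)={y}. Then ◇r at x, so □◇r at x, so ◇r at z, so some w with Rzw has r; w=y, i.e. Rzy. By symmetry of the argument, Ryz.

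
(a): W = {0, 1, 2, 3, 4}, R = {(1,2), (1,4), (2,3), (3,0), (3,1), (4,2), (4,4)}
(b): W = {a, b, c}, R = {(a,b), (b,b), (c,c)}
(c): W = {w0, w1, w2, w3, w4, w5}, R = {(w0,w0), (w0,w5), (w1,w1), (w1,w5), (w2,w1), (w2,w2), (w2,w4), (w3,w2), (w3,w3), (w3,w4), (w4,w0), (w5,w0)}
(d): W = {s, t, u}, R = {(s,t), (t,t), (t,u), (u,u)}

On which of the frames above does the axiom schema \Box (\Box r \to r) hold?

Frame correspondent (Sahlqvist): \forall x \forall y (Rxy \to Ryy) — i.e. shift-reflexivity.
(a): fails — R31 but not R11.
(b): ✓.
(c): fails — Rw1w5 but not Rw5w5.
(d): ✓.
Valid on: (b), (d).

(b), (d)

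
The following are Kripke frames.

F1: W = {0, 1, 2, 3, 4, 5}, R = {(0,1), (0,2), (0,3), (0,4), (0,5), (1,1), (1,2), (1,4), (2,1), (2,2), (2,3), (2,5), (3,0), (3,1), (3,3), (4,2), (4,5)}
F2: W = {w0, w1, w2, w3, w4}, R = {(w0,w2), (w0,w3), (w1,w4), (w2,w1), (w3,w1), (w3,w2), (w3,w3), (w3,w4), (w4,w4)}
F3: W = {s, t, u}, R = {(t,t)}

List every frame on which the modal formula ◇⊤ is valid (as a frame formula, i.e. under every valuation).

F2

Frame correspondent (Sahlqvist): ∀x ∃y Rxy — i.e. seriality.
F1: fails — world 5 has no successor.
F2: holds.
F3: fails — world s has no successor.
Valid on: F2.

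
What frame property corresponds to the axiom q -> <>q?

Replacing q by ¬q and contraposing gives the equivalent schema □q → q.
Suppose □q→q is valid. At any x set V(q)={w : Rxw}. Then □q holds at x, so q holds at x, i.e. Rxx.
Conversely, any frame satisfying forall x Rxx validates the schema.
Frame condition: forall x Rxx.

Reflexivity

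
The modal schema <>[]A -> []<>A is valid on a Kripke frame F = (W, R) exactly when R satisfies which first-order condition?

This is the .2 axiom.
It corresponds to convergence: forall x forall y forall z (Rxy & Rxz -> exists w (Ryw & Rzw)).

Convergence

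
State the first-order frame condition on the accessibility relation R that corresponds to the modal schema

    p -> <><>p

forall x exists w (x = w & x R^2 w)

This is a Sahlqvist (Geach-type) schema ◇^0□^0p → □^0◇^2p.
Minimal-valuation argument: fix x; take any y with xR^0y and any z with xR^0z. Set V(p) to the set of worlds R-reachable from y in exactly 0 steps. Then □^0p holds at y, so the antecedent holds at x; validity forces ◇^2p at z, giving a w with zR^2w and yR^0w.
First-order correspondent: forall x exists w (x = w & x R^2 w).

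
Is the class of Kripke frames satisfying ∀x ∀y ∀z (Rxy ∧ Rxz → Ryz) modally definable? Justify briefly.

Yes — defined by ◇q → □◇q

Yes: it is the Euclidean property, defined by the 5 schema ◇q → □◇q.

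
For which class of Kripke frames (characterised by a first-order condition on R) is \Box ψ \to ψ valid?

Suppose □ψ→ψ is valid. At any x set V(ψ)={w : Rxw}. Then □ψ holds at x, so ψ holds at x, i.e. Rxx.

reflexivity: \forall x Rxx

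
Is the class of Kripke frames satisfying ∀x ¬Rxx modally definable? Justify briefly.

Any modally definable frame class is closed under surjective bounded morphisms.
The 4-cycle (worlds a,b,c,d with a→b→c→d→a) is irreflexive, and the map sending every world to a single reflexive point • is a surjective bounded morphism (forth: every edge maps to (•,•); back: every world has a successor). So any modal formula valid on the 4-cycle is also valid on the reflexive point, which is not irreflexive.
So the class is not modally definable.

No — not modally definable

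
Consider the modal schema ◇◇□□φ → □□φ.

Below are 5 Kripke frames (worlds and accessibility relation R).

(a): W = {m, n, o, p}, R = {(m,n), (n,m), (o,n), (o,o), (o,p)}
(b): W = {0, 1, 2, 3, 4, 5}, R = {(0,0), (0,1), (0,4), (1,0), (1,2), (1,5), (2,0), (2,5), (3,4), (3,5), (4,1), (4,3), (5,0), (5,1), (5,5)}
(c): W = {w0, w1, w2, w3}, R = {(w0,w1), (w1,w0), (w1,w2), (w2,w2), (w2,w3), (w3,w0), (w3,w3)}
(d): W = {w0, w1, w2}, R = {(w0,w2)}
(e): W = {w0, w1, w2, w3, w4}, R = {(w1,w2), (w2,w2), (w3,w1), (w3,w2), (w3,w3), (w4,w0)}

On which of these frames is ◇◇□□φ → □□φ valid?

(d)

The schema corresponds to a generalized confluence (Geach) condition: ∀x ∀y ∀z ((xR²y ∧ xR²z) → ∃w (yR²w ∧ z = w)).
(a): fails — oR²m, oR²n but no w with mR²w and n=w.
(b): fails — 0R²1, 0R²2 but no w with 1R²w and 2=w.
(c): fails — w1R²w2, w1R²w1 but no w with w2R²w and w1=w.
(d): ✓.
(e): fails — w3R²w1, w3R²w1 but no w with w1R²w and w1=w.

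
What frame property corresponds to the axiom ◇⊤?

◇⊤ holds at w iff w has a successor, so frame-validity of ◇⊤ is exactly seriality. Equivalently via □q → ◇q:
Suppose □q→◇q is valid. At any x set V(q)=W. Then □q at x, so ◇q at x, so x has a successor.
Conversely, any frame satisfying ∀x ∃y Rxy validates the schema.
Frame condition: ∀x ∃y Rxy.

seriality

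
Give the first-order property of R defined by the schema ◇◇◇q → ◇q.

∀x ∀y (xR³y → ∃w (y = w ∧ xRw))

This is a Sahlqvist (Geach-type) schema ◇^3□^0q → □^0◇^1q.
First-order correspondent: ∀x ∀y (xR³y → ∃w (y = w ∧ xRw)).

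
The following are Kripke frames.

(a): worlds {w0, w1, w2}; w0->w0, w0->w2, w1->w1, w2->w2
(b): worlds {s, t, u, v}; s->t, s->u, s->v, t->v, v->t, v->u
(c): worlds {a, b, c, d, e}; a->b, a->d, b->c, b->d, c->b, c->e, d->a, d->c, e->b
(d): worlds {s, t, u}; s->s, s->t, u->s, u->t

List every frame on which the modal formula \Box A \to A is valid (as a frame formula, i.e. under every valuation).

This is the axiom for reflexivity; its first-order frame correspondent is \forall x Rxx.
(a): ✓.
(b): fails — world s does not see itself.
(c): fails — world a does not see itself.
(d): fails — world t does not see itself.

(a)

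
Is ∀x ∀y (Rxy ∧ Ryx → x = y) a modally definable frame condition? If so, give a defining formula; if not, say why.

Not definable by any modal formula

Modal frame validity is preserved under surjective bounded morphisms.
The 6-cycle (worlds a,b,c,d,e,f with a→b→c→d→e→f→a) is antisymmetric. Sending even-indexed worlds to a and odd-indexed worlds to b is a surjective bounded morphism onto the two-world frame with a↔b, which is not antisymmetric.
So no modal formula (or set of formulas) defines exactly the antisymmetric frames.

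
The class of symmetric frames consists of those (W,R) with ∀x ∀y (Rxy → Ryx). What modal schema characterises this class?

The condition is symmetry. The B schema ψ → □◇ψ defines it.
Suppose ψ→□◇ψ is valid. Take Rxy and set V(ψ)={x}. Then ψ at x, so □◇ψ at x, so ◇ψ at y, so some z with Ryz has ψ; z=x, i.e. Ryx.

ψ → □◇ψ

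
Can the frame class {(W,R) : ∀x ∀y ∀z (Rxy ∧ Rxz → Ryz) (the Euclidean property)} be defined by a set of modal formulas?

Definable; ◇q → □◇q defines it

This is a Sahlqvist condition; the 5 axiom ◇q → □◇q defines it.
Suppose ◇q→□◇q is valid. Take Rxy, Rxz and set V(q)={y}. Then ◇q at x, so □◇q at x, so ◇q at z, so some w with Rzw has q; w=y, i.e. Rzy. By symmetry of the argument, Ryz.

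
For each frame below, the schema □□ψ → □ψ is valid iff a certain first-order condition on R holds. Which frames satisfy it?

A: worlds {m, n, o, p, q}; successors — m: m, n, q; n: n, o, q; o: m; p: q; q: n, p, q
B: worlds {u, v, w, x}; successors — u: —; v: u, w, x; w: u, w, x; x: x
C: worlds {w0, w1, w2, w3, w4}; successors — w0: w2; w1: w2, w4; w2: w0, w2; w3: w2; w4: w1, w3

Frame correspondent (Sahlqvist): ∀x ∀y (Rxy → ∃z (Rxz ∧ Rzy)) — i.e. density.
A: satisfies the condition.
B: satisfies the condition.
C: fails — Rw4w1 but no z with Rw4z and Rzw1.
Valid on: A, B.

A, B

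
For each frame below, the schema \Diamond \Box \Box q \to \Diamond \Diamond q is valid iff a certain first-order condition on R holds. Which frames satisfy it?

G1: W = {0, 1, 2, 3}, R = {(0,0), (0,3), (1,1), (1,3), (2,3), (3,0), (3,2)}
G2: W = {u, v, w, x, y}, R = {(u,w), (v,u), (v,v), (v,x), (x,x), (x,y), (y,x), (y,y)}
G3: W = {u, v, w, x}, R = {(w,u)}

G1

Frame correspondent (Sahlqvist): \forall x \forall y (xRy \to \exists w (y R^2 w \wedge x R^2 w)) — i.e. a generalized confluence (Geach) condition.
G1: satisfies the condition.
G2: fails — uRw but no t with wR²t and uR²t.
G3: fails — wRu but no t with uR²t and wR²t.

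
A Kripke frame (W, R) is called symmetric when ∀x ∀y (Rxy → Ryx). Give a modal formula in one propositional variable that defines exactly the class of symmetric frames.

The condition is symmetry. The B schema r → □◇r defines it.
Suppose r→□◇r is valid. Take Rxy and set V(r)={x}. Then r at x, so □◇r at x, so ◇r at y, so some z with Ryz has r; z=x, i.e. Ryx.

r → □◇r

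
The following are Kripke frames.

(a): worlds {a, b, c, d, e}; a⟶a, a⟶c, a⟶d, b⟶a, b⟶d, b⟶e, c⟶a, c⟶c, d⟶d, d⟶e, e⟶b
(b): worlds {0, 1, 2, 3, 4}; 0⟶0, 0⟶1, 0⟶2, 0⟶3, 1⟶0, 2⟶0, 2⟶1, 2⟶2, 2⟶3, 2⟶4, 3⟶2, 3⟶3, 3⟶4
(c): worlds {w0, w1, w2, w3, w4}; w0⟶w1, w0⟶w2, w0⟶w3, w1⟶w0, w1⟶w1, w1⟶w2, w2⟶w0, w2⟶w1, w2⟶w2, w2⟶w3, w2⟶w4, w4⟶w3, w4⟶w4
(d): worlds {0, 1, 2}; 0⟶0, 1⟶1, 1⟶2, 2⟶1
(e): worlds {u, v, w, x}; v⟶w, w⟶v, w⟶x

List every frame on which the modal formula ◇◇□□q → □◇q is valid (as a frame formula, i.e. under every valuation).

(d)

The schema corresponds to a generalized confluence (Geach) condition: ∀x ∀y ∀z ((xR²y ∧ xRz) → ∃w (yR²w ∧ zRw)).
(a): fails — aR²d, aRc but no w with dR²w and cRw.
(b): fails — 0R²4, 0R0 but no w with 4R²w and 0Rw.
(c): fails — w0R²w0, w0Rw3 but no w with w0R²w and w3Rw.
(d): satisfies the condition.
(e): fails — vR²x, vRw but no t with xR²t and wRt.
Valid on: (d).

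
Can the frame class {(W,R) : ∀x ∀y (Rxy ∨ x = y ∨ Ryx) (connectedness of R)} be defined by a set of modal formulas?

Not definable by any modal formula

If a class were modally definable it would be closed under disjoint unions (Goldblatt–Thomason).
Take 4 disjoint single-world reflexive frames: each is trivially connected, but their disjoint union has 4 worlds with no edge between distinct components, so it is not connected.
Hence connectedness of R is not modally definable.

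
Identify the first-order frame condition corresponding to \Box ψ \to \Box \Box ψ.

Suppose □ψ→□□ψ is valid. Take Rxy, Ryz and set V(ψ)={w : Rxw}. Then □ψ at x, so □□ψ at x, so □ψ at y, so ψ at z, i.e. Rxz.
Conversely, on a frame with transitivity the schema holds at every world under every valuation.
Frame condition: \forall x \forall y \forall z (Rxy \wedge Ryz \to Rxz).

transitivity: \forall x \forall y \forall z (Rxy \wedge Ryz \to Rxz)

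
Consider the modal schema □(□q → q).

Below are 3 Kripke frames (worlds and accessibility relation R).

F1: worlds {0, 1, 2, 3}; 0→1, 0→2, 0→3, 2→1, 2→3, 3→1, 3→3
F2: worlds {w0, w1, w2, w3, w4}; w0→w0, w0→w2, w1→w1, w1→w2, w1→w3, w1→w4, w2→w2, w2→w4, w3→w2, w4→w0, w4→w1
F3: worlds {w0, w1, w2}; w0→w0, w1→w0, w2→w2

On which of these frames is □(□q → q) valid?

F3

Frame correspondent (Sahlqvist): ∀x ∀y (Rxy → Ryy) — i.e. shift-reflexivity.
F1: fails — R02 but not R22.
F2: fails — Rw2w4 but not Rw4w4.
F3: holds.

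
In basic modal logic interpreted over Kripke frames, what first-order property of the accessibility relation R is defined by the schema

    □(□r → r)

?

shift-reflexivity

Suppose □(□r→r) is valid. Take Rxy and set V(r)={w : Ryw}. Then at y, □r holds; since □(□r→r) at x, □r→r at y, so r at y, i.e. Ryy.
The converse is a direct semantic check.
Frame condition: ∀x ∀y (Rxy → Ryy).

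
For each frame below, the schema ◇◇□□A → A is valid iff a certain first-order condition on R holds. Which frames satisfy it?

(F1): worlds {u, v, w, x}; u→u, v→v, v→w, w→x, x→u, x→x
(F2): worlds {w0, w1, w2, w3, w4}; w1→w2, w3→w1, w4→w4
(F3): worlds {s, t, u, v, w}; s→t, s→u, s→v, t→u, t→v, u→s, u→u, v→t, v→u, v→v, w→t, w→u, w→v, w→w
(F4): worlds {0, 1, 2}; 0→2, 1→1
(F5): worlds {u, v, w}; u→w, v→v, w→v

(F4)

Frame correspondent (Sahlqvist): ∀x ∀y (xR²y → ∃w (yR²w ∧ x = w)) — i.e. a generalized confluence (Geach) condition.
(F1): fails — vR²w but no t with wR²t and v=t.
(F2): fails — w3R²w2 but no w with w2R²w and w3=w.
(F3): fails — wR²s but no w* with sR²w* and w=w*.
(F4): holds.
(F5): fails — uR²v but no t with vR²t and u=t.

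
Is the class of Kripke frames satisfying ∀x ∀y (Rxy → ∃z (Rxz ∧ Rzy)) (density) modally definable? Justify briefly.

This is a Sahlqvist condition; the C4 axiom □□q → □q defines it.
Suppose □□q→□q is valid. Take Rxy and set V(q)={w : xR²w}. Then □□q at x, so □q at x, so q at y, i.e. ∃z(Rxz∧Rzy).

Definable; □□q → □q defines it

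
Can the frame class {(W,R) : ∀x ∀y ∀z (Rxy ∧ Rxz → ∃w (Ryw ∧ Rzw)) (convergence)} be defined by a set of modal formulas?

Yes — defined by ◇□r → □◇r

This is a Sahlqvist condition; the .2 axiom ◇□r → □◇r defines it.
Suppose ◇□r→□◇r is valid. Take Rxy, Rxz and set V(r)={w : Ryw}. Then □r at y so ◇□r at x, so □◇r at x, so ◇r at z, giving w with Rzw and Ryw.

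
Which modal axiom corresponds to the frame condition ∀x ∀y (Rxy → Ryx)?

ψ → □◇ψ

A defining formula is ψ → □◇ψ (the B axiom).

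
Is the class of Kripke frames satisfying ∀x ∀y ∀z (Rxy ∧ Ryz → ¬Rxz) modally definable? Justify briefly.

No — not modally definable

Modal frame validity is preserved under surjective bounded morphisms.
The 3-cycle (worlds w0,w1,w2 with w0→w1→w2→w0) is intransitive. Mapping every world to a single reflexive point • is a surjective bounded morphism; the reflexive point is not intransitive (R••∧R•• but R••).
So the class is not modally definable.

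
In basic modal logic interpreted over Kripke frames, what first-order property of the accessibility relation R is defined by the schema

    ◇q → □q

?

partial functionality: ∀x ∀y ∀z (Rxy ∧ Rxz → y = z)

This schema is the CD axiom.
It corresponds to partial functionality: ∀x ∀y ∀z (Rxy ∧ Rxz → y = z).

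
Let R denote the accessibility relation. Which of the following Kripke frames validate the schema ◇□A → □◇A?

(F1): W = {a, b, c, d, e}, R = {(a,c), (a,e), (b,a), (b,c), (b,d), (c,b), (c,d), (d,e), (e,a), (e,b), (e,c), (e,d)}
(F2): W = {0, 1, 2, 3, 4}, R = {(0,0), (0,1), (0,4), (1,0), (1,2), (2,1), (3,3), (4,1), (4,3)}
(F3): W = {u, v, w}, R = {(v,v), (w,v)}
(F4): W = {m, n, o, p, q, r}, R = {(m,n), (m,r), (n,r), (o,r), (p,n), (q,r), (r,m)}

(F3)

This is the axiom for convergence; its first-order frame correspondent is ∀x ∀y ∀z (Rxy ∧ Rxz → ∃w (Ryw ∧ Rzw)).
(F1): fails — Rbc and Rba but c and a have no common successor.
(F2): fails — R01 and R04 but 1 and 4 have no common successor.
(F3): ✓.
(F4): fails — Rmr and Rmn but r and n have no common successor.
Valid on: (F3).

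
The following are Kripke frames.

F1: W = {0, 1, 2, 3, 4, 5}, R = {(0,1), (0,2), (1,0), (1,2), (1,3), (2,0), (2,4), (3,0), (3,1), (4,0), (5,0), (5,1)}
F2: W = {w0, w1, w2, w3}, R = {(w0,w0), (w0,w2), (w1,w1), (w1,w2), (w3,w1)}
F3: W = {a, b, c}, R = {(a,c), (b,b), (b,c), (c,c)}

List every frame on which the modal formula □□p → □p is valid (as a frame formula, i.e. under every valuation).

F2, F3

This is the axiom for density; its first-order frame correspondent is ∀x ∀y (Rxy → ∃z (Rxz ∧ Rzy)).
F1: fails — R01 but no z with R0z and Rz1.
F2: ✓.
F3: ✓.
Valid on: F2, F3.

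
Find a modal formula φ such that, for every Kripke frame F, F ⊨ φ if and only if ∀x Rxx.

The condition is reflexivity. The T schema □p → p defines it.
Suppose □p→p is valid. At any x set V(p)={w : Rxw}. Then □p holds at x, so p holds at x, i.e. Rxx.

□p → p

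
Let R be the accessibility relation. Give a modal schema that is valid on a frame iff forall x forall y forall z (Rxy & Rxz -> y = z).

◇q → □q

This is partial functionality; the standard corresponding axiom is CD: ◇q → □q.
Suppose ◇q→□q is valid. Take Rxy, Rxz and set V(q)={y}. Then ◇q at x, so □q at x, so q at z, i.e. z=y.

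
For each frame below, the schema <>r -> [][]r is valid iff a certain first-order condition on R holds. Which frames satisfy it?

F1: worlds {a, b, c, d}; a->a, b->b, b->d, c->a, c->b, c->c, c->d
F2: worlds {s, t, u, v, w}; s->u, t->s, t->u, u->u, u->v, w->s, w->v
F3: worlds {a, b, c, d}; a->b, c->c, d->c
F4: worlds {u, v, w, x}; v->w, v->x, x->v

F3

This is the axiom for a generalized confluence (Geach) condition; its first-order frame correspondent is forall x forall y forall z ((xRy & x R^2 z) -> exists w (y = w & z = w)).
F1: fails — bRb, bR²d but b ≠ d.
F2: fails — sRu, sR²v but u ≠ v.
F3: ✓.
F4: fails — vRw, vR²v but w ≠ v.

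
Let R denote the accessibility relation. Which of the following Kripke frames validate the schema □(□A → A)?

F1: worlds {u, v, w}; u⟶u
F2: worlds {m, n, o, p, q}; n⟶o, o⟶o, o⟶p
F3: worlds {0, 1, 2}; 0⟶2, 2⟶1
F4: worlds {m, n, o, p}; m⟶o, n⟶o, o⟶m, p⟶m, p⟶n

This is the axiom for shift-reflexivity; its first-order frame correspondent is ∀x ∀y (Rxy → Ryy).
F1: satisfies the condition.
F2: fails — Rop but not Rpp.
F3: fails — R21 but not R11.
F4: fails — Rom but not Rmm.

F1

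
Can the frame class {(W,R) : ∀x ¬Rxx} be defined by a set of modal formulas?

Any modally definable frame class is closed under surjective bounded morphisms.
The 3-cycle (worlds w0,w1,w2 with w0→w1→w2→w0) is irreflexive, and the map sending every world to a single reflexive point • is a surjective bounded morphism (forth: every edge maps to (•,•); back: every world has a successor). So any modal formula valid on the 3-cycle is also valid on the reflexive point, which is not irreflexive.
So no modal formula (or set of formulas) defines exactly the irreflexive frames.

Not definable by any modal formula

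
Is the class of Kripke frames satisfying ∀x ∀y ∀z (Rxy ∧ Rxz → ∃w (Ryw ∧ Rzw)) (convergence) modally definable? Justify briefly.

The condition is convergence. A defining modal formula is ◇□p → □◇p.
Suppose ◇□p→□◇p is valid. Take Rxy, Rxz and set V(p)={w : Ryw}. Then □p at y so ◇□p at x, so □◇p at x, so ◇p at z, giving w with Rzw and Ryw.

Yes, by ◇□p → □◇p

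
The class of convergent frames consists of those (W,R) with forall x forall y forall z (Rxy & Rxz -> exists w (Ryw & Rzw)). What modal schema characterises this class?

◇□p → □◇p

The condition is convergence. The .2 schema ◇□p → □◇p defines it.
Suppose ◇□p→□◇p is valid. Take Rxy, Rxz and set V(p)={w : Ryw}. Then □p at y so ◇□p at x, so □◇p at x, so ◇p at z, giving w with Rzw and Ryw.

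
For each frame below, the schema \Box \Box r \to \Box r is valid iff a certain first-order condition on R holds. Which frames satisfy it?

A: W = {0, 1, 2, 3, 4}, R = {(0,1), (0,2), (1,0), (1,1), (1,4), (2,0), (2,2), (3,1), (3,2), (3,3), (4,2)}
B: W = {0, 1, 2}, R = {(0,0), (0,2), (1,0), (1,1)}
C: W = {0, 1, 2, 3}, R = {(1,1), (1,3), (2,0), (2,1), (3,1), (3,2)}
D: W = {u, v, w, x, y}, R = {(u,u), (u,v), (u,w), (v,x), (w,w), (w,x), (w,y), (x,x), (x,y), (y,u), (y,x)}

A, B, D

Frame correspondent (Sahlqvist): \forall x \forall y (Rxy \to \exists z (Rxz \wedge Rzy)) — i.e. density.
A: satisfies the condition.
B: satisfies the condition.
C: fails — R32 but no z with R3z and Rz2.
D: satisfies the condition.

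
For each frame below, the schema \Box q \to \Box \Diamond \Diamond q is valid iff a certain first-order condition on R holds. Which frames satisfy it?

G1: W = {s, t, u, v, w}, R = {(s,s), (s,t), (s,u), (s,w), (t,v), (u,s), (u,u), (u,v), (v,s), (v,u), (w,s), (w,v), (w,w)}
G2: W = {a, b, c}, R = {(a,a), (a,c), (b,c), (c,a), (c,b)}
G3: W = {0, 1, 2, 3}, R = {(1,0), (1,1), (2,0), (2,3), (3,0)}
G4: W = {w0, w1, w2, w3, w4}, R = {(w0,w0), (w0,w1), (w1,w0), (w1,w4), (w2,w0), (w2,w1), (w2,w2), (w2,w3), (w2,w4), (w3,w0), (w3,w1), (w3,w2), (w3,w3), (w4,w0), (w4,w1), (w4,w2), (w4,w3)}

This is the axiom for a generalized confluence (Geach) condition; its first-order frame correspondent is \forall x \forall z (xRz \to \exists w (xRw \wedge z R^2 w)).
G1: condition met.
G2: condition met.
G3: fails — 1R0 but no w with 1Rw and 0R²w.
G4: condition met.
Valid on: G1, G2, G4.

G1, G2, G4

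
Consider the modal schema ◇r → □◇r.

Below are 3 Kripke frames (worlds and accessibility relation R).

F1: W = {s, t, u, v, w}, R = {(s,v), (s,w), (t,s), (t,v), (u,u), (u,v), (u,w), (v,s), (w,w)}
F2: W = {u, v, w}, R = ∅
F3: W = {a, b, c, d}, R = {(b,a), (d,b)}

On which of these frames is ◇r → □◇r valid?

The schema corresponds to the Euclidean property: ∀x ∀y ∀z (Rxy ∧ Rxz → Ryz).
F1: fails — Rsv and Rsv but not Rvv.
F2: holds.
F3: fails — Rba and Rba but not Raa.
Valid on: F2.

F2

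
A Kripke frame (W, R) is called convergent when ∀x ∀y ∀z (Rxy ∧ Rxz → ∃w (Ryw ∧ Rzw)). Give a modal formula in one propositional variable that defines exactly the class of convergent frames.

A defining formula is ◇□s → □◇s (the .2 axiom).
Suppose ◇□s→□◇s is valid. Take Rxy, Rxz and set V(s)={w : Ryw}. Then □s at y so ◇□s at x, so □◇s at x, so ◇s at z, giving w with Rzw and Ryw.

◇□s → □◇s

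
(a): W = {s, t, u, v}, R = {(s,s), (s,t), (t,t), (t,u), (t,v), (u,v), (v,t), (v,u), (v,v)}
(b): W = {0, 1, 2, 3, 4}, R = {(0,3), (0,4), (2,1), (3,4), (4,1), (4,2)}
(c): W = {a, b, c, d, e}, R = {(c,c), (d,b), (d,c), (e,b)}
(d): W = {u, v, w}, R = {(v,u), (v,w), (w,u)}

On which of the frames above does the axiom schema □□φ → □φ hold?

The schema corresponds to density: ∀x ∀y (Rxy → ∃z (Rxz ∧ Rzy)).
(a): holds.
(b): fails — R34 but no z with R3z and Rz4.
(c): fails — Rdb but no z with Rdz and Rzb.
(d): fails — Rwu but no z with Rwz and Rzu.
Valid on: (a).

(a)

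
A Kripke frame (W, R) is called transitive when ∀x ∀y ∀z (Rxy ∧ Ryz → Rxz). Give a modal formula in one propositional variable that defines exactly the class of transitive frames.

This is transitivity; the standard corresponding axiom is 4: □ψ → □□ψ.
Suppose □ψ→□□ψ is valid. Take Rxy, Ryz and set V(ψ)={w : Rxw}. Then □ψ at x, so □□ψ at x, so □ψ at y, so ψ at z, i.e. Rxz.

□ψ → □□ψ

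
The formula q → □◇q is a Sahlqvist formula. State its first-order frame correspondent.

Suppose q→□◇q is valid. Take Rxy and set V(q)={x}. Then q at x, so □◇q at x, so ◇q at y, so some z with Ryz has q; z=x, i.e. Ryx.
Conversely, any frame satisfying ∀x ∀y (Rxy → Ryx) validates the schema.
Frame condition: ∀x ∀y (Rxy → Ryx).

Symmetry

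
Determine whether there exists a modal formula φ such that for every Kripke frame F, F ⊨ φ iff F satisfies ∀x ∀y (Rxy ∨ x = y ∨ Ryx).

No — not modally definable

Modal frame validity is preserved under disjoint unions.
Take 2 disjoint single-world reflexive frames: each is trivially connected, but their disjoint union has 2 worlds with no edge between distinct components, so it is not connected.
So the class is not modally definable.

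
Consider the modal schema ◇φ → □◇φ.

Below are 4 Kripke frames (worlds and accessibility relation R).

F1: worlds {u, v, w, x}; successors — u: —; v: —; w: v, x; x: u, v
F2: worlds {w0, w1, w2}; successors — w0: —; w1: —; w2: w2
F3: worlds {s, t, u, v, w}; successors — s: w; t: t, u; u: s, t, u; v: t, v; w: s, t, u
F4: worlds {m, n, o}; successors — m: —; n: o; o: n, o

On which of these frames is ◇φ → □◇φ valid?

F2

This is the axiom for the Euclidean property; its first-order frame correspondent is ∀x ∀y ∀z (Rxy ∧ Rxz → Ryz).
F1: fails — Rwx and Rwx but not Rxx.
F2: satisfies the condition.
F3: fails — Rsw and Rsw but not Rww.
F4: fails — Ron and Ron but not Rnn.
Valid on: F2.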